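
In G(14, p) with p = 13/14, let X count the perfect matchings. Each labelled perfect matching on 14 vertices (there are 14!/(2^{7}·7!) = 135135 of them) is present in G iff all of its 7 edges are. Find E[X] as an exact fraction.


K_14 has 14!/(2^{7}·7!) = 135135 labelled perfect matchings.
For each such perfect matching H, let X_H = 1 if all 7 edges of H are present in G. Then P[X_H = 1] = p^{7} = (13/14)^{7} = 62748517/105413504.
By linearity: E[X] = Σ_H E[X_H] = 135135 · p^{7} = 135135 · 62748517/105413504 = 1211360120685/15059072.
Numerically: E[X] ≈ 80441.

E[X] = 135135 · (13/14)^{7} = 1211360120685/15059072 ≈ 80441.


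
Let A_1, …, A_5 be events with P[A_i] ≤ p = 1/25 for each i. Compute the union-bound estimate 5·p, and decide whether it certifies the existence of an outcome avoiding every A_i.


Union bound: P[∪_{i=1}^{5} A_i] ≤ Σ_i P[A_i] ≤ 5·p = 5·(1/25) = 1/5.
Numerically: 1/5 ≈ 0.2000.
Is 1/5 < 1? YES.
Since P[∪ A_i] ≤ 1/5 < 1, the complement has P[∩ A_i^c] ≥ 1 − 1/5 = 4/5 > 0, so some outcome avoids every A_i.

5·p = 1/5 ≈ 0.2000; existence CERTIFIED by the union bound.


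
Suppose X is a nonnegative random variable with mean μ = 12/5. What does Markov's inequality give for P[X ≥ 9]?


μ = E[X] = 12/5, a = 9.
Markov: P[X ≥ 9] ≤ μ/a = (12/5)/9 = 4/15.
Numerically: ≈ 0.267.
(Since a = 9 > μ = 2.400, the bound 4/15 is < 1 and informative.)

P[X ≥ 9] ≤ 4/15 ≈ 0.267.


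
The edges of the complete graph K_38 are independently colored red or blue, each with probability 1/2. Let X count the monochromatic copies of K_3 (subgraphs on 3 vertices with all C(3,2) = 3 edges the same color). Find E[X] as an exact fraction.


Let X = Σ_S X_S over the C(38, 3) = 8436 subsets S of size 3, where X_S = 1 if the K_3 on S is monochromatic.
For a fixed S, the K_3 on S has C(3, 2) = 3 edges. P[all 3 edges red] = (1/2)^3, and likewise for blue, so P[monochromatic] = 2·(1/2)^3 = 2^{1 − 3} = 1/4.
By linearity of expectation: E[X] = C(38, 3) · 2^{1 − 3} = 8436 · 1/4 = 2109.
Numerically: E[X] ≈ 2109.0000.

E[X] = C(38,3)·2^(1−C(3,2)) = 2109 ≈ 2109.0000.


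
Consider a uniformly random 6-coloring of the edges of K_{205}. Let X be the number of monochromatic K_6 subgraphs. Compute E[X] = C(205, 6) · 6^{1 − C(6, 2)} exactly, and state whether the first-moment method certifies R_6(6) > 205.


E[X] = C(205, 6) · 6^{1 − 15} = 95746959700 · 6^{−14} = 95746959700/78364164096.
As a reduced fraction: E[X] = 23936739925/19591041024 ≈ 1.221821.
Is E[X] < 1? NO.
Since E[X] ≥ 1, the first-moment bound is inconclusive at n = 205; it does NOT by itself certify R_6(6) > 205.

E[X] = 23936739925/19591041024 ≈ 1.221821; E[X] ≥ 1; first-moment method inconclusive here.


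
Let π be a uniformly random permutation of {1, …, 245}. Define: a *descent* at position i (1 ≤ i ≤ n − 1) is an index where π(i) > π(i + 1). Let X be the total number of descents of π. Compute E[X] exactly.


Write X = Σ X_I over i = 1, …, 244, with X_I the indicator of one descent.
There are 244 indicators.
For each fixed i, the pair (π(i), π(i+1)) is a uniformly random ordered pair of distinct values from {1, …, 245}; by symmetry P[π(i) > π(i+1)] = 1/2.
By linearity: E[X] = 244 · (1/2) = (245 − 1) · (1/2) = 122 ≈ 122.0000.

E[X] = 122 = 122.0000.


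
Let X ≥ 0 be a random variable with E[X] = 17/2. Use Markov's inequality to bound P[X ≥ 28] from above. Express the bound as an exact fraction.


μ = E[X] = 17/2, a = 28.
Markov: P[X ≥ 28] ≤ μ/a = (17/2)/28 = 17/56.
Numerically: ≈ 0.30357.
(Since a = 28 > μ = 8.50000, the bound 17/56 is < 1 and informative.)

P[X ≥ 28] ≤ 17/56 ≈ 0.30357.


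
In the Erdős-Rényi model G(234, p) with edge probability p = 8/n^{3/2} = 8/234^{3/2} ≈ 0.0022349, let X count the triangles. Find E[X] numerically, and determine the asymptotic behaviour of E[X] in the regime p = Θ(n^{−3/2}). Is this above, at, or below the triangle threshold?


Number of potential triangles: C(234, 3) = 2108184.
Each occurs with probability p³ ≈ (0.0022349)³ ≈ 1.1163454e-08.
By linearity: E[X] = C(234, 3)·p³ ≈ 2108184 · 1.1163454e-08 ≈ 0.02353.
Since α = 3/2 > 1, p = c/n^{3/2} = o(1/n) is below the triangle threshold p ~ 1/n. Asymptotically E[X] ~ (c³/6)·n^{3(1−α)} = (8³/6)·n^{-1.5} → 0, so by Markov's inequality G has no triangles w.h.p.

E[X] ≈ 0.02353; in regime p = Θ(1/n^{3/2}) E[X] tends to 0 (below the triangle threshold p ~ 1/n).


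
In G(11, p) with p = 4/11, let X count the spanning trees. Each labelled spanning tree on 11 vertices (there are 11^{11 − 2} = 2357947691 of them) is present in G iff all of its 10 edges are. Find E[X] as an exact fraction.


K_11 has 11^{11 − 2} = 2357947691 labelled spanning trees.
For each such spanning tree H, let X_H = 1 if all 10 edges of H are present in G. Then P[X_H = 1] = p^{10} = (4/11)^{10} = 1048576/25937424601.
By linearity: E[X] = Σ_H E[X_H] = 2357947691 · p^{10} = 2357947691 · 1048576/25937424601 = 1048576/11.
Numerically: E[X] ≈ 9.53e+04.

E[X] = 2357947691 · (4/11)^{10} = 1048576/11 ≈ 9.53e+04.


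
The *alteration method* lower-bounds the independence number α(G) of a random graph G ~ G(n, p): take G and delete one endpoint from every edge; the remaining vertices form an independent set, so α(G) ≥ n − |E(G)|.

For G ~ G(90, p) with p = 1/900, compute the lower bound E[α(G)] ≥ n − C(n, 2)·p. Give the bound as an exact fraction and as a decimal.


E[|E(G)|] = C(90, 2)·p = 4005 · (1/900) = 89/20.
E[α(G)] ≥ n − E[|E(G)|] = 90 − 89/20 = 1711/20.
Numerically: ≈ 85.5500.
(This is only a lower bound; the true E[α(G)] may be larger.)

E[α(G)] ≥ 1711/20 ≈ 85.5500.


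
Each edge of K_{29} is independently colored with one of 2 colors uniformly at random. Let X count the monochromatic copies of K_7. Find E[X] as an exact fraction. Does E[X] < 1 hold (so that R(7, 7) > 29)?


E[X] = C(29, 7) · 2^{1 − 21} = 1560780 · 2^{−20} = 1560780/1048576.
As a reduced fraction: E[X] = 390195/262144 ≈ 1.488476.
Is E[X] < 1? NO.
Since E[X] ≥ 1, the first-moment bound is inconclusive at n = 29; it does NOT by itself certify R(7, 7) > 29.

E[X] = 390195/262144 ≈ 1.488476; E[X] ≥ 1; first-moment method inconclusive here.


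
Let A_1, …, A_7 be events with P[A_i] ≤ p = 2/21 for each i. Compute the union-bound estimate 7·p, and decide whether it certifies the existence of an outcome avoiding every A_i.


Union bound: P[∪_{i=1}^{7} A_i] ≤ Σ_i P[A_i] ≤ 7·p = 7·(2/21) = 2/3.
Numerically: 2/3 ≈ 0.6667.
Is 2/3 < 1? YES.
Since P[∪ A_i] ≤ 2/3 < 1, the complement has P[∩ A_i^c] ≥ 1 − 2/3 = 1/3 > 0, so some outcome avoids every A_i.

7·p = 2/3 ≈ 0.6667; existence CERTIFIED by the union bound.


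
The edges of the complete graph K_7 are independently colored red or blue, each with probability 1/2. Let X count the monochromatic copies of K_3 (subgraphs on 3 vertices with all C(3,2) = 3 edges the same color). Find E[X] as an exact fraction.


Let X = Σ_S X_S over the C(7, 3) = 35 subsets S of size 3, where X_S = 1 if the K_3 on S is monochromatic.
For a fixed S, the K_3 on S has C(3, 2) = 3 edges. P[all 3 edges red] = (1/2)^3, and likewise for blue, so P[monochromatic] = 2·(1/2)^3 = 2^{1 − 3} = 1/4.
Summing: E[X] = C(7, 3) · 2^{1 − 3} = 35 · 1/4 = 35/4.
Numerically: E[X] ≈ 8.750000.

E[X] = C(7,3)·2^(1−C(3,2)) = 35/4 ≈ 8.750000.


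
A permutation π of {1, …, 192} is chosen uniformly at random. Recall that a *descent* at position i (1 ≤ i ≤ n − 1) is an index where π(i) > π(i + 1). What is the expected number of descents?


Write X = Σ X_I over i = 1, …, 191, with X_I the indicator of one descent.
There are 191 indicators.
For each fixed i, the pair (π(i), π(i+1)) is a uniformly random ordered pair of distinct values from {1, …, 192}; by symmetry P[π(i) > π(i+1)] = 1/2.
By linearity: E[X] = 191 · (1/2) = (192 − 1) · (1/2) = 191/2 ≈ 95.5000.

E[X] = 191/2 = 95.5000.


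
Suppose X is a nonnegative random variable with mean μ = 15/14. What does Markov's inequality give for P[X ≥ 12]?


μ = E[X] = 15/14, a = 12.
Markov: P[X ≥ 12] ≤ μ/a = (15/14)/12 = 5/56.
Numerically: ≈ 0.0893.
(Since a = 12 > μ = 1.0714, the bound 5/56 is < 1 and informative.)

P[X ≥ 12] ≤ 5/56 ≈ 0.0893.


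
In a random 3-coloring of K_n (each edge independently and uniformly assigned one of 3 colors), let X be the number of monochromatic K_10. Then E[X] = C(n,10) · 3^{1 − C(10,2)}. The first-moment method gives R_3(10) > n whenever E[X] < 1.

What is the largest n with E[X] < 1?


We need C(n, 10) · 3^{1 − 45} < 1, i.e. C(n, 10) < 3^{45 − 1} = 984770902183611232881.
Check values of n near the boundary:
  n = 572: C(572, 10) = 954640815642161682606; 954640815642161682606 < 984770902183611232881? YES
  n = 573: C(573, 10) = 971597135635805762226; 971597135635805762226 < 984770902183611232881? YES
  n = 574: C(574, 10) = 988824035203816502691; 988824035203816502691 < 984770902183611232881? NO
  n = 575: C(575, 10) = 1006325345561406175305; 1006325345561406175305 < 984770902183611232881? NO
  n = 576: C(576, 10) = 1024104945306307344480; 1024104945306307344480 < 984770902183611232881? NO
The largest n with C(n, 10) < 984770902183611232881 is n = 573 (where E[X] = 35985079097622435638/36472996377170786403 ≈ 0.987). Hence R_3(10) > 573, i.e. R_3(10) ≥ 574.

Largest n = 573; hence R_3(10) > 573.


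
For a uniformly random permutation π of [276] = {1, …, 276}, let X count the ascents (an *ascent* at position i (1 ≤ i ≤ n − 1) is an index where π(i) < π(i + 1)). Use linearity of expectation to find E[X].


Write X = Σ X_I over i = 1, …, 275, with X_I the indicator of one ascent.
There are 275 indicators.
For each fixed i, the pair (π(i), π(i+1)) is a uniformly random ordered pair of distinct values from {1, …, 276}; by symmetry P[π(i) < π(i+1)] = 1/2.
By linearity: E[X] = 275 · (1/2) = (276 − 1) · (1/2) = 275/2 ≈ 137.50000.

E[X] = 275/2 = 137.50000.


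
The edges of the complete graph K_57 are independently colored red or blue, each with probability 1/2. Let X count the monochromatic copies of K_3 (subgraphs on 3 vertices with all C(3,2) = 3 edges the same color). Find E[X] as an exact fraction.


Let X = Σ_S X_S over the C(57, 3) = 29260 subsets S of size 3, where X_S = 1 if the K_3 on S is monochromatic.
For a fixed S, the K_3 on S has C(3, 2) = 3 edges. P[all 3 edges red] = (1/2)^3, and likewise for blue, so P[monochromatic] = 2·(1/2)^3 = 2^{1 − 3} = 1/4.
Summing: E[X] = C(57, 3) · 2^{1 − 3} = 29260 · 1/4 = 7315.
Numerically: E[X] ≈ 7315.000000.

E[X] = C(57,3)·2^(1−C(3,2)) = 7315 ≈ 7315.000000.


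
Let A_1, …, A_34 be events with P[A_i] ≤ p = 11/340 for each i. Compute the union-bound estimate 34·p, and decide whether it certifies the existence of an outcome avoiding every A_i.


Union bound: P[∪_{i=1}^{34} A_i] ≤ Σ_i P[A_i] ≤ 34·p = 34·(11/340) = 11/10.
Numerically: 11/10 ≈ 1.1000.
Is 11/10 < 1? NO.
Since the bound 11/10 is ≥ 1, the union bound is uninformative here; it does NOT by itself certify existence.

34·p = 11/10 ≈ 1.1000; existence NOT certified by the union bound.


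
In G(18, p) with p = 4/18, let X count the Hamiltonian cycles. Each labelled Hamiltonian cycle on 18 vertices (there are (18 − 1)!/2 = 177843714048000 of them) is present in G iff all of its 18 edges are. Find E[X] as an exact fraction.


K_18 has (18 − 1)!/2 = 177843714048000 labelled Hamiltonian cycles.
For each such Hamiltonian cycle H, let X_H = 1 if all 18 edges of H are present in G. Then P[X_H = 1] = p^{18} = (2/9)^{18} = 262144/150094635296999121.
Summing the indicators: E[X] = Σ_H E[X_H] = 177843714048000 · p^{18} = 177843714048000 · 262144/150094635296999121 = 63951526166528000/205891132094649.
Numerically: E[X] ≈ 311.

E[X] = 177843714048000 · (2/9)^{18} = 63951526166528000/205891132094649 ≈ 311.


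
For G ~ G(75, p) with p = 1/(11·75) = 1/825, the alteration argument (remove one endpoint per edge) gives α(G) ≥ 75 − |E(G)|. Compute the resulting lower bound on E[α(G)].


E[|E(G)|] = C(75, 2)·p = 2775 · (1/825) = 37/11.
E[α(G)] ≥ n − E[|E(G)|] = 75 − 37/11 = 788/11.
Numerically: ≈ 71.6364.
(This is only a lower bound; the true E[α(G)] may be larger.)

E[α(G)] ≥ 788/11 ≈ 71.6364.


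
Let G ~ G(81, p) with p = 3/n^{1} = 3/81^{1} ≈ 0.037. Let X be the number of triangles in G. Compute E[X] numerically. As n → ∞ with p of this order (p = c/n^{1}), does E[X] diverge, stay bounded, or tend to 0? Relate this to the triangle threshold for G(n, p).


Number of potential triangles: C(81, 3) = 85320.
Each occurs with probability p³ ≈ (0.037)³ ≈ 5.08053e-05.
By linearity: E[X] = C(81, 3)·p³ ≈ 85320 · 5.08053e-05 ≈ 4.335.
Here α = 1, so p = 3/n is exactly at the triangle threshold p ~ 1/n. Asymptotically E[X] → c³/6 = 3³/6 = 9/2 ≈ 4.500, a bounded constant. In this regime the triangle count is asymptotically Poisson(c³/6).

E[X] ≈ 4.335; in regime p = Θ(1/n^{1}) E[X] stays bounded (at the triangle threshold p ~ 1/n).


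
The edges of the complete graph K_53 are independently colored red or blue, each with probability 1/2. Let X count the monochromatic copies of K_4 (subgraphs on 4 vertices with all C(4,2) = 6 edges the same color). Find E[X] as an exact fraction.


Let X = Σ_S X_S over the C(53, 4) = 292825 subsets S of size 4, where X_S = 1 if the K_4 on S is monochromatic.
For a fixed S, the K_4 on S has C(4, 2) = 6 edges. P[all 6 edges red] = (1/2)^6, and likewise for blue, so P[monochromatic] = 2·(1/2)^6 = 2^{1 − 6} = 1/32.
By linearity: E[X] = C(53, 4) · 2^{1 − 6} = 292825 · 1/32 = 292825/32.
Numerically: E[X] ≈ 9150.781250.

E[X] = C(53,4)·2^(1−C(4,2)) = 292825/32 ≈ 9150.781250.


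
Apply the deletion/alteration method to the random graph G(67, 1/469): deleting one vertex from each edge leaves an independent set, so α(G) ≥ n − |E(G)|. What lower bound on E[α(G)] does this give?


E[|E(G)|] = C(67, 2)·p = 2211 · (1/469) = 33/7.
E[α(G)] ≥ n − E[|E(G)|] = 67 − 33/7 = 436/7.
Numerically: ≈ 62.285714.
(This is only a lower bound; the true E[α(G)] may be larger.)

E[α(G)] ≥ 436/7 ≈ 62.285714.


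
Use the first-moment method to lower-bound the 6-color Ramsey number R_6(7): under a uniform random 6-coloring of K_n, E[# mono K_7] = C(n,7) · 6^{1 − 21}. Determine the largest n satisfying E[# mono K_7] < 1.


We need C(n, 7) · 6^{1 − 21} < 1, i.e. C(n, 7) < 6^{21 − 1} = 3656158440062976.
Check values of n near the boundary:
  n = 562: C(562, 7) = 3384017972944752; 3384017972944752 < 3656158440062976? YES
  n = 563: C(563, 7) = 3426622515769596; 3426622515769596 < 3656158440062976? YES
  n = 564: C(564, 7) = 3469685994423792; 3469685994423792 < 3656158440062976? YES
  n = 565: C(565, 7) = 3513212521235560; 3513212521235560 < 3656158440062976? YES
  n = 566: C(566, 7) = 3557206237959440; 3557206237959440 < 3656158440062976? YES
  n = 567: C(567, 7) = 3601671315933933; 3601671315933933 < 3656158440062976? YES
  n = 568: C(568, 7) = 3646611956239704; 3646611956239704 < 3656158440062976? YES
  n = 569: C(569, 7) = 3692032389858348; 3692032389858348 < 3656158440062976? NO
The largest n with C(n, 7) < 3656158440062976 is n = 568 (where E[X] = 16882462760369/16926659444736 ≈ 0.99739). Hence R_6(7) > 568, i.e. R_6(7) ≥ 569.

Largest n = 568; hence R_6(7) > 568.


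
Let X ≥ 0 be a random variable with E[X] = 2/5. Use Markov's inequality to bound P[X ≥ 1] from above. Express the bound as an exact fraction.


μ = E[X] = 2/5, a = 1.
Markov: P[X ≥ 1] ≤ μ/a = (2/5)/1 = 2/5.
Numerically: ≈ 0.40000.
(Since a = 1 > μ = 0.40000, the bound 2/5 is < 1 and informative.)

P[X ≥ 1] ≤ 2/5 ≈ 0.40000.


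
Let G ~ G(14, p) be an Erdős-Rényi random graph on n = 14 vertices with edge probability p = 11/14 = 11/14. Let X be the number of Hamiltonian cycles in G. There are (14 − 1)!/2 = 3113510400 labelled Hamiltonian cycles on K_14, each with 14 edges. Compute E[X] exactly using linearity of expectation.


K_14 has (14 − 1)!/2 = 3113510400 labelled Hamiltonian cycles.
For each such Hamiltonian cycle H, let X_H = 1 if all 14 edges of H are present in G. Then P[X_H = 1] = p^{14} = (11/14)^{14} = 379749833583241/11112006825558016.
By linearity: E[X] = Σ_H E[X_H] = 3113510400 · p^{14} = 3113510400 · 379749833583241/11112006825558016 = 329898174179601037725/3100448333024.
Numerically: E[X] ≈ 1.06e+08.

E[X] = 3113510400 · (11/14)^{14} = 329898174179601037725/3100448333024 ≈ 1.06e+08.


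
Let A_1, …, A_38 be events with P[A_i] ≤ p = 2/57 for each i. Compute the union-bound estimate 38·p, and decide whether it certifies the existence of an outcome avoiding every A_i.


Union bound: P[∪_{i=1}^{38} A_i] ≤ Σ_i P[A_i] ≤ 38·p = 38·(2/57) = 4/3.
Numerically: 4/3 ≈ 1.33333.
Is 4/3 < 1? NO.
Since the bound 4/3 is ≥ 1, the union bound is uninformative here; it does NOT by itself certify existence.

38·p = 4/3 ≈ 1.33333; existence NOT certified by the union bound.


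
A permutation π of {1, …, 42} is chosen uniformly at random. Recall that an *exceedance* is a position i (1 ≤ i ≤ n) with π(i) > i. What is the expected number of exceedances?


Write X = Σ_{i=1}^{42} X_i, where X_i = 1_{π(i) > i}.
For each fixed i, π(i) is uniform over {1, …, 42} (marginal of a uniform permutation), so P[π(i) > i] = (n − i)/n. Summing: Σ_{i=1}^{42} (n − i)/n = (0 + 1 + … + 41)/42 = 42(42 − 1)/(2·42) = (42 − 1)/2.
Hence E[X] = Σ_{i=1}^{42} (42 − i)/42 = 41/2 ≈ 20.5000.

E[X] = 41/2 = 20.5000.


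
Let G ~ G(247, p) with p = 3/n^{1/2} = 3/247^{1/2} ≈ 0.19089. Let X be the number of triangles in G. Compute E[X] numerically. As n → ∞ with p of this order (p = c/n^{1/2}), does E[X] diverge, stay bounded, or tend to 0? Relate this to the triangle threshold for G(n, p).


Number of potential triangles: C(247, 3) = 2481115.
Each occurs with probability p³ ≈ (0.19089)³ ≈ 6.9553395e-03.
By linearity: E[X] = C(247, 3)·p³ ≈ 2481115 · 6.9553395e-03 ≈ 17256.99720.
Since α = 1/2 < 1, p = c/n^{1/2} ≫ 1/n is above the triangle threshold p ~ 1/n. Asymptotically E[X] ~ (c³/6)·n^{3(1−α)} = (3³/6)·n^{1.5} → ∞; triangles are abundant w.h.p.

E[X] ≈ 17256.99720; in regime p = Θ(1/n^{1/2}) E[X] diverges (above the triangle threshold p ~ 1/n).


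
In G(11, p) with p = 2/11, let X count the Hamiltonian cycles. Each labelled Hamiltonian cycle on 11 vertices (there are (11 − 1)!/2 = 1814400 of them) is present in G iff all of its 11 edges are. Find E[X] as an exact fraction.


K_11 has (11 − 1)!/2 = 1814400 labelled Hamiltonian cycles.
For each such Hamiltonian cycle H, let X_H = 1 if all 11 edges of H are present in G. Then P[X_H = 1] = p^{11} = (2/11)^{11} = 2048/285311670611.
By linearity: E[X] = Σ_H E[X_H] = 1814400 · p^{11} = 1814400 · 2048/285311670611 = 3715891200/285311670611.
Numerically: E[X] ≈ 0.01302.

E[X] = 1814400 · (2/11)^{11} = 3715891200/285311670611 ≈ 0.01302.


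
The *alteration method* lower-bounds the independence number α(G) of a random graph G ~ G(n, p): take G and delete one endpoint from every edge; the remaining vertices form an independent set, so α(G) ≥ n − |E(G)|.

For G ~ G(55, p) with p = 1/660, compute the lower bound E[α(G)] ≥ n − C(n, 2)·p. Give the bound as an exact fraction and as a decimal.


E[|E(G)|] = C(55, 2)·p = 1485 · (1/660) = 9/4.
E[α(G)] ≥ n − E[|E(G)|] = 55 − 9/4 = 211/4.
Numerically: ≈ 52.750000.
(This is only a lower bound; the true E[α(G)] may be larger.)

E[α(G)] ≥ 211/4 ≈ 52.750000.


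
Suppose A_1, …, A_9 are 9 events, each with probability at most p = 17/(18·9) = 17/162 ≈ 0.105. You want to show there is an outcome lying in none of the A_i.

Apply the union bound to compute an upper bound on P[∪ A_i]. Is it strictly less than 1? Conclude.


Union bound: P[∪_{i=1}^{9} A_i] ≤ Σ_i P[A_i] ≤ 9·p = 9·(17/162) = 17/18.
Numerically: 17/18 ≈ 0.944.
Is 17/18 < 1? YES.
Since P[∪ A_i] ≤ 17/18 < 1, the complement has P[∩ A_i^c] ≥ 1 − 17/18 = 1/18 > 0, so some outcome avoids every A_i.

9·p = 17/18 ≈ 0.944; existence CERTIFIED by the union bound.


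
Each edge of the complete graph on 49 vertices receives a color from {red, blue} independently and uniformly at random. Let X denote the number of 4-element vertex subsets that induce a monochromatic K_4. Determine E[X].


Let X = Σ_S X_S over the C(49, 4) = 211876 subsets S of size 4, where X_S = 1 if the K_4 on S is monochromatic.
For a fixed S, the K_4 on S has C(4, 2) = 6 edges. P[all 6 edges red] = (1/2)^6, and likewise for blue, so P[monochromatic] = 2·(1/2)^6 = 2^{1 − 6} = 1/32.
Summing: E[X] = C(49, 4) · 2^{1 − 6} = 211876 · 1/32 = 52969/8.
Numerically: E[X] ≈ 6621.1250.

E[X] = C(49,4)·2^(1−C(4,2)) = 52969/8 ≈ 6621.1250.


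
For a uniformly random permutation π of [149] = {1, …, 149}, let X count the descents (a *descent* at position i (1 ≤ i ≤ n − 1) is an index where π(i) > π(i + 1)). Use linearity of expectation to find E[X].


Write X = Σ X_I over i = 1, …, 148, with X_I the indicator of one descent.
There are 148 indicators.
For each fixed i, the pair (π(i), π(i+1)) is a uniformly random ordered pair of distinct values from {1, …, 149}; by symmetry P[π(i) > π(i+1)] = 1/2.
By linearity: E[X] = 148 · (1/2) = (149 − 1) · (1/2) = 74 ≈ 74.0000.

E[X] = 74 = 74.0000.


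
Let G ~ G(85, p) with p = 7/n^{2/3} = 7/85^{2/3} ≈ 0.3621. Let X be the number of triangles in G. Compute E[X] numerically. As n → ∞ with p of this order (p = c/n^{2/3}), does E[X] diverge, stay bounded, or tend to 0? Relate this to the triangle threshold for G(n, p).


Number of potential triangles: C(85, 3) = 98770.
Each occurs with probability p³ ≈ (0.3621)³ ≈ 4.747405e-02.
By linearity: E[X] = C(85, 3)·p³ ≈ 98770 · 4.747405e-02 ≈ 4689.0118.
Since α = 2/3 < 1, p = c/n^{2/3} ≫ 1/n is above the triangle threshold p ~ 1/n. Asymptotically E[X] ~ (c³/6)·n^{3(1−α)} = (7³/6)·n^{1} → ∞; triangles are abundant w.h.p.

E[X] ≈ 4689.0118; in regime p = Θ(1/n^{2/3}) E[X] diverges (above the triangle threshold p ~ 1/n).


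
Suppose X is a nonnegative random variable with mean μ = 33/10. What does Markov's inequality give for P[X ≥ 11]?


μ = E[X] = 33/10, a = 11.
Markov: P[X ≥ 11] ≤ μ/a = (33/10)/11 = 3/10.
Numerically: ≈ 0.300.
(Since a = 11 > μ = 3.300, the bound 3/10 is < 1 and informative.)

P[X ≥ 11] ≤ 3/10 ≈ 0.300.


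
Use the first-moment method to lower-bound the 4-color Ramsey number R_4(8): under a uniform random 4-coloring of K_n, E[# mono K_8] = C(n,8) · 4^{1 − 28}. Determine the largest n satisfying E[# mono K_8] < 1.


We need C(n, 8) · 4^{1 − 28} < 1, i.e. C(n, 8) < 4^{28 − 1} = 18014398509481984.
Check values of n near the boundary:
  n = 405: C(405, 8) = 16745853821188050; 16745853821188050 < 18014398509481984? YES
  n = 406: C(406, 8) = 17082453897995850; 17082453897995850 < 18014398509481984? YES
  n = 407: C(407, 8) = 17424959239309050; 17424959239309050 < 18014398509481984? YES
  n = 408: C(408, 8) = 17773458424095231; 17773458424095231 < 18014398509481984? YES
  n = 409: C(409, 8) = 18128041135797879; 18128041135797879 < 18014398509481984? NO
The largest n with C(n, 8) < 18014398509481984 is n = 408 (where E[X] = 17773458424095231/18014398509481984 ≈ 0.9866251). Hence R_4(8) > 408, i.e. R_4(8) ≥ 409.

Largest n = 408; hence R_4(8) > 408.


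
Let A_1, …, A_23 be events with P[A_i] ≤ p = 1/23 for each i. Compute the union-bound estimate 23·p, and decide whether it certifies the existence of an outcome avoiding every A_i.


Union bound: P[∪_{i=1}^{23} A_i] ≤ Σ_i P[A_i] ≤ 23·p = 23·(1/23) = 1.
Numerically: 1 ≈ 1.00000.
Is 1 < 1? NO.
Since the bound 1 is ≥ 1, the union bound is uninformative here; it does NOT by itself certify existence.

23·p = 1 ≈ 1.00000; existence NOT certified by the union bound.


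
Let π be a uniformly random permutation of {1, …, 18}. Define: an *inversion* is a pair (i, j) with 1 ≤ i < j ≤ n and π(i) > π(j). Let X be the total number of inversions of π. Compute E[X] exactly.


Write X = Σ X_I over the C(18, 2) = 153 pairs i < j, with X_I the indicator of one inversion.
There are 153 indicators.
For each fixed pair i < j, the values π(i) and π(j) are two distinct elements of {1, …, 18} in uniformly random order; by symmetry P[π(i) > π(j)] = 1/2.
By linearity: E[X] = 153 · (1/2) = C(18, 2) · (1/2) = 153/2 = 153/2 ≈ 76.500000.

E[X] = 153/2 = 76.500000.


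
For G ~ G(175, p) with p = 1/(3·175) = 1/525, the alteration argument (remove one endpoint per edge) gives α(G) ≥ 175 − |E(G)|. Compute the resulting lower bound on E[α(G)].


E[|E(G)|] = C(175, 2)·p = 15225 · (1/525) = 29.
E[α(G)] ≥ n − E[|E(G)|] = 175 − 29 = 146.
Numerically: ≈ 146.00000.
(This is only a lower bound; the true E[α(G)] may be larger.)

E[α(G)] ≥ 146 ≈ 146.00000.


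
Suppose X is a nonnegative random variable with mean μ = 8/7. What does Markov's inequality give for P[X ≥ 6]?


μ = E[X] = 8/7, a = 6.
Markov: P[X ≥ 6] ≤ μ/a = (8/7)/6 = 4/21.
Numerically: ≈ 0.1905.
(Since a = 6 > μ = 1.1429, the bound 4/21 is < 1 and informative.)

P[X ≥ 6] ≤ 4/21 ≈ 0.1905.


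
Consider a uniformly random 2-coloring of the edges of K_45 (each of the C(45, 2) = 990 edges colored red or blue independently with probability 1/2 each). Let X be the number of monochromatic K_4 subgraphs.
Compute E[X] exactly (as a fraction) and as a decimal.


Let X = Σ_S X_S over the C(45, 4) = 148995 subsets S of size 4, where X_S = 1 if the K_4 on S is monochromatic.
For a fixed S, the K_4 on S has C(4, 2) = 6 edges. P[all 6 edges red] = (1/2)^6, and likewise for blue, so P[monochromatic] = 2·(1/2)^6 = 2^{1 − 6} = 1/32.
By linearity: E[X] = C(45, 4) · 2^{1 − 6} = 148995 · 1/32 = 148995/32.
Numerically: E[X] ≈ 4656.094.

E[X] = C(45,4)·2^(1−C(4,2)) = 148995/32 ≈ 4656.094.


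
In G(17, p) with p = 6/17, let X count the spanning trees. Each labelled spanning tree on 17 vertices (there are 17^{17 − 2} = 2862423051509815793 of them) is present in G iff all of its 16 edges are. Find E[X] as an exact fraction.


K_17 has 17^{17 − 2} = 2862423051509815793 labelled spanning trees.
For each such spanning tree H, let X_H = 1 if all 16 edges of H are present in G. Then P[X_H = 1] = p^{16} = (6/17)^{16} = 2821109907456/48661191875666868481.
By linearity: E[X] = Σ_H E[X_H] = 2862423051509815793 · p^{16} = 2862423051509815793 · 2821109907456/48661191875666868481 = 2821109907456/17.
Numerically: E[X] ≈ 1.659e+11.

E[X] = 2862423051509815793 · (6/17)^{16} = 2821109907456/17 ≈ 1.659e+11.


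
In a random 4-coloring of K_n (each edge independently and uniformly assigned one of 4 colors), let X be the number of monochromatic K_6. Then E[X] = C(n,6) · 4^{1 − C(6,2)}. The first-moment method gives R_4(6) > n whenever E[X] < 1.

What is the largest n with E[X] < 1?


We need C(n, 6) · 4^{1 − 15} < 1, i.e. C(n, 6) < 4^{15 − 1} = 268435456.
Check values of n near the boundary:
  n = 75: C(75, 6) = 201359550; 201359550 < 268435456? YES
  n = 76: C(76, 6) = 218618940; 218618940 < 268435456? YES
  n = 77: C(77, 6) = 237093780; 237093780 < 268435456? YES
  n = 78: C(78, 6) = 256851595; 256851595 < 268435456? YES
  n = 79: C(79, 6) = 277962685; 277962685 < 268435456? NO
  n = 80: C(80, 6) = 300500200; 300500200 < 268435456? NO
  n = 81: C(81, 6) = 324540216; 324540216 < 268435456? NO
The largest n with C(n, 6) < 268435456 is n = 78 (where E[X] = 256851595/268435456 ≈ 0.957). Hence R_4(6) > 78, i.e. R_4(6) ≥ 79.

Largest n = 78; hence R_4(6) > 78.


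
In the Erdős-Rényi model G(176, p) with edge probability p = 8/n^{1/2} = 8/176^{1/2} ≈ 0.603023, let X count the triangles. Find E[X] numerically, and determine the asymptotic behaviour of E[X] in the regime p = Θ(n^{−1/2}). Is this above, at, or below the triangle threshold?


Number of potential triangles: C(176, 3) = 893200.
Each occurs with probability p³ ≈ (0.603023)³ ≈ 2.19280978e-01.
By linearity: E[X] = C(176, 3)·p³ ≈ 893200 · 2.19280978e-01 ≈ 195861.769438.
Since α = 1/2 < 1, p = c/n^{1/2} ≫ 1/n is above the triangle threshold p ~ 1/n. Asymptotically E[X] ~ (c³/6)·n^{3(1−α)} = (8³/6)·n^{1.5} → ∞; triangles are abundant w.h.p.

E[X] ≈ 195861.769438; in regime p = Θ(1/n^{1/2}) E[X] diverges (above the triangle threshold p ~ 1/n).


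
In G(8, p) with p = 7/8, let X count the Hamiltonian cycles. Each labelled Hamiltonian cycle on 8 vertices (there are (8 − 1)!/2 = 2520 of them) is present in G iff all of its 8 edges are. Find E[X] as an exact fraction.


K_8 has (8 − 1)!/2 = 2520 labelled Hamiltonian cycles.
For each such Hamiltonian cycle H, let X_H = 1 if all 8 edges of H are present in G. Then P[X_H = 1] = p^{8} = (7/8)^{8} = 5764801/16777216.
Summing the indicators: E[X] = Σ_H E[X_H] = 2520 · p^{8} = 2520 · 5764801/16777216 = 1815912315/2097152.
Numerically: E[X] ≈ 865.9.

E[X] = 2520 · (7/8)^{8} = 1815912315/2097152 ≈ 865.9.


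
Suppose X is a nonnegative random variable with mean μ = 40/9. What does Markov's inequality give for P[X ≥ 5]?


μ = E[X] = 40/9, a = 5.
Markov: P[X ≥ 5] ≤ μ/a = (40/9)/5 = 8/9.
Numerically: ≈ 0.888889.
(Since a = 5 > μ = 4.444444, the bound 8/9 is < 1 and informative.)

P[X ≥ 5] ≤ 8/9 ≈ 0.888889.


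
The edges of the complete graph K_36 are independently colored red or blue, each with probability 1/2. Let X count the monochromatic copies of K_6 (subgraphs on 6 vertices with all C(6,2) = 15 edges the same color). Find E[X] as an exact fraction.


Let X = Σ_S X_S over the C(36, 6) = 1947792 subsets S of size 6, where X_S = 1 if the K_6 on S is monochromatic.
For a fixed S, the K_6 on S has C(6, 2) = 15 edges. P[all 15 edges red] = (1/2)^15, and likewise for blue, so P[monochromatic] = 2·(1/2)^15 = 2^{1 − 15} = 1/16384.
Summing: E[X] = C(36, 6) · 2^{1 − 15} = 1947792 · 1/16384 = 121737/1024.
Numerically: E[X] ≈ 118.883789.

E[X] = C(36,6)·2^(1−C(6,2)) = 121737/1024 ≈ 118.883789.


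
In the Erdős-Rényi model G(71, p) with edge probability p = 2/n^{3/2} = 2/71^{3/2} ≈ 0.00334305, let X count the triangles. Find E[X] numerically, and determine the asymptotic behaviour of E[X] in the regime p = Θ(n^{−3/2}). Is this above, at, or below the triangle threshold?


Number of potential triangles: C(71, 3) = 57155.
Each occurs with probability p³ ≈ (0.00334305)³ ≈ 3.73617679e-08.
By linearity: E[X] = C(71, 3)·p³ ≈ 57155 · 3.73617679e-08 ≈ 0.002135.
Since α = 3/2 > 1, p = c/n^{3/2} = o(1/n) is below the triangle threshold p ~ 1/n. Asymptotically E[X] ~ (c³/6)·n^{3(1−α)} = (2³/6)·n^{-1.5} → 0, so by Markov's inequality G has no triangles w.h.p.

E[X] ≈ 0.002135; in regime p = Θ(1/n^{3/2}) E[X] tends to 0 (below the triangle threshold p ~ 1/n).


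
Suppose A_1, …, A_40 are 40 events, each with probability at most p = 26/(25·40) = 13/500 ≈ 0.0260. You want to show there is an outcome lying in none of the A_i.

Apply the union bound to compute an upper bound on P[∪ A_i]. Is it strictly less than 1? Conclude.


Union bound: P[∪_{i=1}^{40} A_i] ≤ Σ_i P[A_i] ≤ 40·p = 40·(13/500) = 26/25.
Numerically: 26/25 ≈ 1.0400.
Is 26/25 < 1? NO.
Since the bound 26/25 is ≥ 1, the union bound is uninformative here; it does NOT by itself certify existence.

40·p = 26/25 ≈ 1.0400; existence NOT certified by the union bound.


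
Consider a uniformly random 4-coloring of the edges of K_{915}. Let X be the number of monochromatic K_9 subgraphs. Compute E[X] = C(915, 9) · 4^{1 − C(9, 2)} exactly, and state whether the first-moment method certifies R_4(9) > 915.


E[X] = C(915, 9) · 4^{1 − 36} = 1190931166636537885130 · 4^{−35} = 1190931166636537885130/1180591620717411303424.
As a reduced fraction: E[X] = 595465583318268942565/590295810358705651712 ≈ 1.009.
Is E[X] < 1? NO.
Since E[X] ≥ 1, the first-moment bound is inconclusive at n = 915; it does NOT by itself certify R_4(9) > 915.

E[X] = 595465583318268942565/590295810358705651712 ≈ 1.009; E[X] ≥ 1; first-moment method inconclusive here.


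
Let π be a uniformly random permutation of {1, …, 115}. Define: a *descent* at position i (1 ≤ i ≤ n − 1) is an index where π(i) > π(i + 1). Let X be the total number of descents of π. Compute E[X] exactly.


Write X = Σ X_I over i = 1, …, 114, with X_I the indicator of one descent.
There are 114 indicators.
For each fixed i, the pair (π(i), π(i+1)) is a uniformly random ordered pair of distinct values from {1, …, 115}; by symmetry P[π(i) > π(i+1)] = 1/2.
By linearity: E[X] = 114 · (1/2) = (115 − 1) · (1/2) = 57 ≈ 57.000.

E[X] = 57 = 57.000.


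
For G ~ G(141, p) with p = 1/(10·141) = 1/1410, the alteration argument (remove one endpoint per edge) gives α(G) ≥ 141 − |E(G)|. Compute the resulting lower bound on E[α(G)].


E[|E(G)|] = C(141, 2)·p = 9870 · (1/1410) = 7.
E[α(G)] ≥ n − E[|E(G)|] = 141 − 7 = 134.
Numerically: ≈ 134.0000.
(This is only a lower bound; the true E[α(G)] may be larger.)

E[α(G)] ≥ 134 ≈ 134.0000.


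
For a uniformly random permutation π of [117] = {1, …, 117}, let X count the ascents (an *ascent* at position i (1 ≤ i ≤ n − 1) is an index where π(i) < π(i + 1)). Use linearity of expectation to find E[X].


Write X = Σ X_I over i = 1, …, 116, with X_I the indicator of one ascent.
There are 116 indicators.
For each fixed i, the pair (π(i), π(i+1)) is a uniformly random ordered pair of distinct values from {1, …, 117}; by symmetry P[π(i) < π(i+1)] = 1/2.
By linearity: E[X] = 116 · (1/2) = (117 − 1) · (1/2) = 58 ≈ 58.0000.

E[X] = 58 = 58.0000.


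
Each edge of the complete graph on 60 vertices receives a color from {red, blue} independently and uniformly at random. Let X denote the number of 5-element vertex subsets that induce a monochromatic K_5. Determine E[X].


Let X = Σ_S X_S over the C(60, 5) = 5461512 subsets S of size 5, where X_S = 1 if the K_5 on S is monochromatic.
For a fixed S, the K_5 on S has C(5, 2) = 10 edges. P[all 10 edges red] = (1/2)^10, and likewise for blue, so P[monochromatic] = 2·(1/2)^10 = 2^{1 − 10} = 1/512.
By linearity of expectation: E[X] = C(60, 5) · 2^{1 − 10} = 5461512 · 1/512 = 682689/64.
Numerically: E[X] ≈ 10667.0156.

E[X] = C(60,5)·2^(1−C(5,2)) = 682689/64 ≈ 10667.0156.


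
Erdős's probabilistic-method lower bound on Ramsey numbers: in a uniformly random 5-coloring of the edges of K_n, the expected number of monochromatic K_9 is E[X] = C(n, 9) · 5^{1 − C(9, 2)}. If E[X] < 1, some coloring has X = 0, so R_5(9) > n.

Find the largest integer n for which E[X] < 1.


We need C(n, 9) · 5^{1 − 36} < 1, i.e. C(n, 9) < 5^{36 − 1} = 2910383045673370361328125.
Check values of n near the boundary:
  n = 2165: C(2165, 9) = 2832220612024886803272630; 2832220612024886803272630 < 2910383045673370361328125? YES
  n = 2166: C(2166, 9) = 2844037944203015677277940; 2844037944203015677277940 < 2910383045673370361328125? YES
  n = 2167: C(2167, 9) = 2855899084841489792706810; 2855899084841489792706810 < 2910383045673370361328125? YES
  n = 2168: C(2168, 9) = 2867804175977929537095120; 2867804175977929537095120 < 2910383045673370361328125? YES
  n = 2169: C(2169, 9) = 2879753360044504243499683; 2879753360044504243499683 < 2910383045673370361328125? YES
  n = 2170: C(2170, 9) = 2891746779868845075610510; 2891746779868845075610510 < 2910383045673370361328125? YES
  n = 2171: C(2171, 9) = 2903784578674959601827205; 2903784578674959601827205 < 2910383045673370361328125? YES
  n = 2172: C(2172, 9) = 2915866900084148060642020; 2915866900084148060642020 < 2910383045673370361328125? NO
The largest n with C(n, 9) < 2910383045673370361328125 is n = 2171 (where E[X] = 580756915734991920365441/582076609134674072265625 ≈ 0.9977). Hence R_5(9) > 2171, i.e. R_5(9) ≥ 2172.

Largest n = 2171; hence R_5(9) > 2171.


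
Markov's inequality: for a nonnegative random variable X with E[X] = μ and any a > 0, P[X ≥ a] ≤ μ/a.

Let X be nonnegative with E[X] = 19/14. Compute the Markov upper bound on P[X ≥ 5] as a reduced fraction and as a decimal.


μ = E[X] = 19/14, a = 5.
Markov: P[X ≥ 5] ≤ μ/a = (19/14)/5 = 19/70.
Numerically: ≈ 0.271429.
(Since a = 5 > μ = 1.357143, the bound 19/70 is < 1 and informative.)

P[X ≥ 5] ≤ 19/70 ≈ 0.271429.


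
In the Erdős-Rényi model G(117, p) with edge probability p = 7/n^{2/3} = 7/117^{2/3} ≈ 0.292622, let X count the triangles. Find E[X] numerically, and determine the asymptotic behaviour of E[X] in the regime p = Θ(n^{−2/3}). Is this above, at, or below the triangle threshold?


Number of potential triangles: C(117, 3) = 260130.
Each occurs with probability p³ ≈ (0.292622)³ ≈ 2.50566148e-02.
By linearity: E[X] = C(117, 3)·p³ ≈ 260130 · 2.50566148e-02 ≈ 6517.977208.
Since α = 2/3 < 1, p = c/n^{2/3} ≫ 1/n is above the triangle threshold p ~ 1/n. Asymptotically E[X] ~ (c³/6)·n^{3(1−α)} = (7³/6)·n^{1} → ∞; triangles are abundant w.h.p.

E[X] ≈ 6517.977208; in regime p = Θ(1/n^{2/3}) E[X] diverges (above the triangle threshold p ~ 1/n).


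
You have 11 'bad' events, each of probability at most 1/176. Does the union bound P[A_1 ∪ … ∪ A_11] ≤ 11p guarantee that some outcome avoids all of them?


Union bound: P[∪_{i=1}^{11} A_i] ≤ Σ_i P[A_i] ≤ 11·p = 11·(1/176) = 1/16.
Numerically: 1/16 ≈ 0.0625000.
Is 1/16 < 1? YES.
Since P[∪ A_i] ≤ 1/16 < 1, the complement has P[∩ A_i^c] ≥ 1 − 1/16 = 15/16 > 0, so some outcome avoids every A_i.

11·p = 1/16 ≈ 0.0625000; existence CERTIFIED by the union bound.


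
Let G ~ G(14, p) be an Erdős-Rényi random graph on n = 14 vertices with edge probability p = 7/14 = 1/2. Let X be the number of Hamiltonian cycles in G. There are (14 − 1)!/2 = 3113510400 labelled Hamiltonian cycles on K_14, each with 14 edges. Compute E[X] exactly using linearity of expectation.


K_14 has (14 − 1)!/2 = 3113510400 labelled Hamiltonian cycles.
For each such Hamiltonian cycle H, let X_H = 1 if all 14 edges of H are present in G. Then P[X_H = 1] = p^{14} = (1/2)^{14} = 1/16384.
By linearity: E[X] = Σ_H E[X_H] = 3113510400 · p^{14} = 3113510400 · 1/16384 = 6081075/32.
Numerically: E[X] ≈ 1.9003e+05.

E[X] = 3113510400 · (1/2)^{14} = 6081075/32 ≈ 1.9003e+05.


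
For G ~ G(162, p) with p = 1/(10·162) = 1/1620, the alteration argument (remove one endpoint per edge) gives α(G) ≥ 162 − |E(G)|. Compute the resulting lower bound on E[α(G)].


E[|E(G)|] = C(162, 2)·p = 13041 · (1/1620) = 161/20.
E[α(G)] ≥ n − E[|E(G)|] = 162 − 161/20 = 3079/20.
Numerically: ≈ 153.9500.
(This is only a lower bound; the true E[α(G)] may be larger.)

E[α(G)] ≥ 3079/20 ≈ 153.9500.


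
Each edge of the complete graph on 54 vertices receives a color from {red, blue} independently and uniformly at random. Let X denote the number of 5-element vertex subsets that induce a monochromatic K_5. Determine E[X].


Let X = Σ_S X_S over the C(54, 5) = 3162510 subsets S of size 5, where X_S = 1 if the K_5 on S is monochromatic.
For a fixed S, the K_5 on S has C(5, 2) = 10 edges. P[all 10 edges red] = (1/2)^10, and likewise for blue, so P[monochromatic] = 2·(1/2)^10 = 2^{1 − 10} = 1/512.
By linearity: E[X] = C(54, 5) · 2^{1 − 10} = 3162510 · 1/512 = 1581255/256.
Numerically: E[X] ≈ 6176.77734.

E[X] = C(54,5)·2^(1−C(5,2)) = 1581255/256 ≈ 6176.77734.


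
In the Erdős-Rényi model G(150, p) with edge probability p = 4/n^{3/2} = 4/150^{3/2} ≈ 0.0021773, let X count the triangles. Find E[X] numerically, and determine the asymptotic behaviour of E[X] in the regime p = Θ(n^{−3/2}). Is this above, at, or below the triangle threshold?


Number of potential triangles: C(150, 3) = 551300.
Each occurs with probability p³ ≈ (0.0021773)³ ≈ 1.0322130e-08.
By linearity: E[X] = C(150, 3)·p³ ≈ 551300 · 1.0322130e-08 ≈ 0.00569.
Since α = 3/2 > 1, p = c/n^{3/2} = o(1/n) is below the triangle threshold p ~ 1/n. Asymptotically E[X] ~ (c³/6)·n^{3(1−α)} = (4³/6)·n^{-1.5} → 0, so by Markov's inequality G has no triangles w.h.p.

E[X] ≈ 0.00569; in regime p = Θ(1/n^{3/2}) E[X] tends to 0 (below the triangle threshold p ~ 1/n).
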